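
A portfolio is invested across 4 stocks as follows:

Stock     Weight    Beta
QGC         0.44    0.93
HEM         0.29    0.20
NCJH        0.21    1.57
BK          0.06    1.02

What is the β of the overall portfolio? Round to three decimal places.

β_P = Σ w_i β_i = 0.44×0.93 + 0.29×0.20 + 0.21×1.57 + 0.06×1.02 = 0.8581

0.858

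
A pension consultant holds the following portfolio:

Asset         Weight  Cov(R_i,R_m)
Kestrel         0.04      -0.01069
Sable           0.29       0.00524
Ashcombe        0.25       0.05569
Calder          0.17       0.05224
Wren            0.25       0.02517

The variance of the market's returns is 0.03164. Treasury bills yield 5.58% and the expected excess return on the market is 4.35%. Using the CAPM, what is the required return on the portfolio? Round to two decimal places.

β_Kestrel = -0.01069 / 0.03164 = -0.3379
β_Sable = 0.00524 / 0.03164 = 0.1656
β_Ashcombe = 0.05569 / 0.03164 = 1.7601
β_Calder = 0.05224 / 0.03164 = 1.6511
β_Wren = 0.02517 / 0.03164 = 0.7955
β_P = Σ w_i β_i = 0.04×-0.3379 + 0.29×0.1656 + 0.25×1.7601 + 0.17×1.6511 + 0.25×0.7955 = 0.9541
E(R_P) = R_f + β_P × MRP = 5.58% + 0.9541 × 4.35% = 9.73%

9.73%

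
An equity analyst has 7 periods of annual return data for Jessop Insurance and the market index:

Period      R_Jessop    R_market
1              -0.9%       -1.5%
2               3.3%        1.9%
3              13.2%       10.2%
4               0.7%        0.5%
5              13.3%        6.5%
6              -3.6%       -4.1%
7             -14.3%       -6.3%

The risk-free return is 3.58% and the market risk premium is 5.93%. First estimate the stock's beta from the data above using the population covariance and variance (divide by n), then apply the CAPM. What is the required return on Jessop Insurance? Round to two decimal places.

13.05%

Mean R_i = (-0.9 + 3.3 + 13.2 + 0.7 + 13.3 − 3.6 − 14.3) / 7 = 1.6714%
Mean R_m = (-1.5 + 1.9 + 10.2 + 0.5 + 6.5 − 4.1 − 6.3) / 7 = 1.0286%
Σ(R_i − R̄_i)(R_m − R̄_m) = 321.8757  ⇒  Cov = 321.8757 / 7 = 45.9822
Σ(R_m − R̄_m)² = 201.4943  ⇒  Var(R_m) = 201.4943 / 7 = 28.7849
β = Cov / Var(R_m) = 45.9822 / 28.7849 = 1.5974
E(R) = R_f + β × MRP = 3.58% + 1.5974 × 5.93% = 13.05%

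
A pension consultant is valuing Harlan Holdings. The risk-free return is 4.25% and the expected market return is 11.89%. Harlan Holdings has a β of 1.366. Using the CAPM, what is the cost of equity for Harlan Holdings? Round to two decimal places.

14.69%

Market risk premium = E(R_m) − R_f = 11.89% − 4.25% = 7.64%
E(R) = R_f + β × MRP = 4.25% + 1.366 × 7.64% = 14.69%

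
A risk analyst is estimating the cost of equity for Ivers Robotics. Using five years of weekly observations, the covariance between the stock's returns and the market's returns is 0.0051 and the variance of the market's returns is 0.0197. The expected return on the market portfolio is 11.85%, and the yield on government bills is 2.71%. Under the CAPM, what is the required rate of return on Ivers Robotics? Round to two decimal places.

β = Cov(R_i, R_m) / Var(R_m) = 0.0051 / 0.0197 = 0.2589
MRP = 11.85% − 2.71% = 9.14%
E(R) = R_f + β × MRP = 2.71% + 0.2589 × 9.14% = 5.08%

5.08%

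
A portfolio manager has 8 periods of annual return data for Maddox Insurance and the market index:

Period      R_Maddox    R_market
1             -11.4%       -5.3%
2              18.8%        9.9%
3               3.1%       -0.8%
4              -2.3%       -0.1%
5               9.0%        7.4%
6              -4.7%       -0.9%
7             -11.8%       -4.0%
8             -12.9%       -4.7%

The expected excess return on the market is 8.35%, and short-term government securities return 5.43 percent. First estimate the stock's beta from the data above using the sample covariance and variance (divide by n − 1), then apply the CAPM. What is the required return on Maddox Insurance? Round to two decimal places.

Mean R_i = (-11.4 + 18.8 + 3.1 − 2.3 + 9.0 − 4.7 − 11.8 − 12.9) / 8 = -1.5250%
Mean R_m = (-5.3 + 9.9 − 0.8 − 0.1 + 7.4 − 0.9 − 4.0 − 4.7) / 8 = 0.1875%
Σ(R_i − R̄_i)(R_m − R̄_m) = 425.2375  ⇒  Cov = 425.2375 / 7 = 60.7482
Σ(R_m − R̄_m)² = 220.1288  ⇒  Var(R_m) = 220.1288 / 7 = 31.4470
β = Cov / Var(R_m) = 60.7482 / 31.4470 = 1.9318
E(R) = R_f + β × MRP = 5.43% + 1.9318 × 8.35% = 21.56%

21.56%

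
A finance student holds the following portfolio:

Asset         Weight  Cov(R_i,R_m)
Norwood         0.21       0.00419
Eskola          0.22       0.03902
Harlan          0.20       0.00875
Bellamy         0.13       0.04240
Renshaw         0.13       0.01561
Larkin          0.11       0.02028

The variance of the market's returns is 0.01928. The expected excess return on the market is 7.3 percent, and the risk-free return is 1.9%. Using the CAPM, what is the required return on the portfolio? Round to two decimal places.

9.85%

β_Norwood = 0.00419 / 0.01928 = 0.2173
β_Eskola = 0.03902 / 0.01928 = 2.0239
β_Harlan = 0.00875 / 0.01928 = 0.4538
β_Bellamy = 0.04240 / 0.01928 = 2.1992
β_Renshaw = 0.01561 / 0.01928 = 0.8096
β_Larkin = 0.02028 / 0.01928 = 1.0519
β_P = Σ w_i β_i = 0.21×0.2173 + 0.22×2.0239 + 0.20×0.4538 + 0.13×2.1992 + 0.13×0.8096 + 0.11×1.0519 = 1.0885
E(R_P) = R_f + β_P × MRP = 1.9% + 1.0885 × 7.3% = 9.85%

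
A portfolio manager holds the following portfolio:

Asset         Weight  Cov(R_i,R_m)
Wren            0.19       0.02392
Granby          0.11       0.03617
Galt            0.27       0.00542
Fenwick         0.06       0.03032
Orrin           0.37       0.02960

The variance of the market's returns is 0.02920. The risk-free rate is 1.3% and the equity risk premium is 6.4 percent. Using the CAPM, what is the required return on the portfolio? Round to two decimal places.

β_Wren = 0.02392 / 0.02920 = 0.8192
β_Granby = 0.03617 / 0.02920 = 1.2387
β_Galt = 0.00542 / 0.02920 = 0.1856
β_Fenwick = 0.03032 / 0.02920 = 1.0384
β_Orrin = 0.02960 / 0.02920 = 1.0137
β_P = Σ w_i β_i = 0.19×0.8192 + 0.11×1.2387 + 0.27×0.1856 + 0.06×1.0384 + 0.37×1.0137 = 0.7794
E(R_P) = R_f + β_P × MRP = 1.3% + 0.7794 × 6.4% = 6.29%

6.29%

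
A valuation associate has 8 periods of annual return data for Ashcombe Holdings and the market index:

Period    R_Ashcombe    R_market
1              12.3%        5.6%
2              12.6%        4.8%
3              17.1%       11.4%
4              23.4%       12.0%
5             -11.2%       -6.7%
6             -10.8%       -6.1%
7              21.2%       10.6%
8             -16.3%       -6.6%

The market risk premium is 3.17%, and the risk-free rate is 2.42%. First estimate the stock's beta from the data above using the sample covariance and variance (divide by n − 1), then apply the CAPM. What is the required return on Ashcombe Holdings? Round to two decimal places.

Mean R_i = (12.3 + 12.6 + 17.1 + 23.4 − 11.2 − 10.8 + 21.2 − 16.3) / 8 = 6.0375%
Mean R_m = (5.6 + 4.8 + 11.4 + 12.0 − 6.7 − 6.1 + 10.6 − 6.6) / 8 = 3.1250%
Σ(R_i − R̄_i)(R_m − R̄_m) = 927.3825  ⇒  Cov = 927.3825 / 7 = 132.4832
Σ(R_m − R̄_m)² = 488.2550  ⇒  Var(R_m) = 488.2550 / 7 = 69.7507
β = Cov / Var(R_m) = 132.4832 / 69.7507 = 1.8994
E(R) = R_f + β × MRP = 2.42% + 1.8994 × 3.17% = 8.44%

8.44%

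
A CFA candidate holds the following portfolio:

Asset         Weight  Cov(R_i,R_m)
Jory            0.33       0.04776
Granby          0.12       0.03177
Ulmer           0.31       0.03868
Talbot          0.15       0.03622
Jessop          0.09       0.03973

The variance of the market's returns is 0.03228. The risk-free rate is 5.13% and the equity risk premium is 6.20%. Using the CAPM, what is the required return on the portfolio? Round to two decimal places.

12.92%

β_Jory = 0.04776 / 0.03228 = 1.4796
β_Granby = 0.03177 / 0.03228 = 0.9842
β_Ulmer = 0.03868 / 0.03228 = 1.1983
β_Talbot = 0.03622 / 0.03228 = 1.1221
β_Jessop = 0.03973 / 0.03228 = 1.2308
β_P = Σ w_i β_i = 0.33×1.4796 + 0.12×0.9842 + 0.31×1.1983 + 0.15×1.1221 + 0.09×1.2308 = 1.2569
E(R_P) = R_f + β_P × MRP = 5.13% + 1.2569 × 6.20% = 12.92%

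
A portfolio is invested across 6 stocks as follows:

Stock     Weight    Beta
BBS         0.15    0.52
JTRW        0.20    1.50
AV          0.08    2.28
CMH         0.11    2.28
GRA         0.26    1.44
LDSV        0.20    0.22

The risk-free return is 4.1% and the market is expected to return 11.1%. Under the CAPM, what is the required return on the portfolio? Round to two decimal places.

12.71%

β_P = Σ w_i β_i = 0.15×0.52 + 0.20×1.50 + 0.08×2.28 + 0.11×2.28 + 0.26×1.44 + 0.20×0.22 = 1.2296
MRP = 11.1% − 4.1% = 7.00%
E(R_P) = R_f + β_P × MRP = 4.1% + 1.2296 × 7.0% = 12.71%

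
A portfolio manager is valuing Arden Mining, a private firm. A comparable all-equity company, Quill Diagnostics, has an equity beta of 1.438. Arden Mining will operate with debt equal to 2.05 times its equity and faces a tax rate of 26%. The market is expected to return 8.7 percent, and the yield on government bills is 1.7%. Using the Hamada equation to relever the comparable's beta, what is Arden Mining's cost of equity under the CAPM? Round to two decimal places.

β_L = β_U × [1 + (1 − t)(D/E)] = 1.438 × [1 + (1 − 0.26) × 2.05]
    = 1.438 × [1 + 0.74 × 2.05] = 1.438 × 2.5170 = 3.6194
MRP = 8.7% − 1.7% = 7.00%
E(R) = R_f + β_L × MRP = 1.7% + 3.6194 × 7.0% = 27.04%

27.04%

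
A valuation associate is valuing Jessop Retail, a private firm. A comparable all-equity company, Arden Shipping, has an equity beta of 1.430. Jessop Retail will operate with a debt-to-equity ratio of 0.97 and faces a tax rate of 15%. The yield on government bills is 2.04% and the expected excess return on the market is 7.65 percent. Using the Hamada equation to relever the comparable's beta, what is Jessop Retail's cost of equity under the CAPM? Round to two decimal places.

22.00%

β_L = β_U × [1 + (1 − t)(D/E)] = 1.430 × [1 + (1 − 0.15) × 0.97]
    = 1.430 × [1 + 0.85 × 0.97] = 1.430 × 1.8245 = 2.6090
E(R) = R_f + β_L × MRP = 2.04% + 2.6090 × 7.65% = 22.00%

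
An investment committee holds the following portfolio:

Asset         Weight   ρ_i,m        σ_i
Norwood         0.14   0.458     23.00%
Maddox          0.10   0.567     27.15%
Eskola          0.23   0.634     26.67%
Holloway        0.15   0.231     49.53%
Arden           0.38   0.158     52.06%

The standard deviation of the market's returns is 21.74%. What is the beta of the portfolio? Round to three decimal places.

0.540

β_Norwood = 0.458 × 23.00% / 21.74% = 0.4845
β_Maddox = 0.567 × 27.15% / 21.74% = 0.7081
β_Eskola = 0.634 × 26.67% / 21.74% = 0.7778
β_Holloway = 0.231 × 49.53% / 21.74% = 0.5263
β_Arden = 0.158 × 52.06% / 21.74% = 0.3784
β_P = Σ w_i β_i = 0.14×0.4845 + 0.10×0.7081 + 0.23×0.7778 + 0.15×0.5263 + 0.38×0.3784 = 0.5403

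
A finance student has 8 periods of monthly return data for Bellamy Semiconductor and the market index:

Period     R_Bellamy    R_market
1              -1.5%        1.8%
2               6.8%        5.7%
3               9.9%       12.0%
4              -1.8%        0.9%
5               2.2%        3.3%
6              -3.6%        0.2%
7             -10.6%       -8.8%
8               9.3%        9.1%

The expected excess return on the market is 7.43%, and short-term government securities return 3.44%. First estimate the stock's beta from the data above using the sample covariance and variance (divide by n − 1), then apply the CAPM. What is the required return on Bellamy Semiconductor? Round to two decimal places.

11.59%

Mean R_i = (-1.5 + 6.8 + 9.9 − 1.8 + 2.2 − 3.6 − 10.6 + 9.3) / 8 = 1.3375%
Mean R_m = (1.8 + 5.7 + 12.0 + 0.9 + 3.3 + 0.2 − 8.8 + 9.1) / 8 = 3.0250%
Σ(R_i − R̄_i)(R_m − R̄_m) = 305.3225  ⇒  Cov = 305.3225 / 7 = 43.6175
Σ(R_m − R̄_m)² = 278.5150  ⇒  Var(R_m) = 278.5150 / 7 = 39.7879
β = Cov / Var(R_m) = 43.6175 / 39.7879 = 1.0963
E(R) = R_f + β × MRP = 3.44% + 1.0963 × 7.43% = 11.59%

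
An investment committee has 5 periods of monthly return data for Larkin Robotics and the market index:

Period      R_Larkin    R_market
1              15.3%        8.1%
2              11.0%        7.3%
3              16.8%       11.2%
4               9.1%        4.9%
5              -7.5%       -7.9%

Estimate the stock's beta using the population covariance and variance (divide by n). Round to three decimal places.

Mean R_i = (15.3 + 11.0 + 16.8 + 9.1 − 7.5) / 5 = 8.9400%
Mean R_m = (8.1 + 7.3 + 11.2 + 4.9 − 7.9) / 5 = 4.7200%
Σ(R_i − R̄_i)(R_m − R̄_m) = 285.2460  ⇒  Cov = 285.2460 / 5 = 57.0492
Σ(R_m − R̄_m)² = 219.3680  ⇒  Var(R_m) = 219.3680 / 5 = 43.8736
β = Cov / Var(R_m) = 57.0492 / 43.8736 = 1.3003

1.300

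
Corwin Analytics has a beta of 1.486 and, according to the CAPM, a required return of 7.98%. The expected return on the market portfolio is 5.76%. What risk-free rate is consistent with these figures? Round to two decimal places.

1.19%

E(R) = R_f + β(E(R_m) − R_f) = R_f(1 − β) + β·E(R_m)
7.98% = R_f × (1 − 1.486) + 1.486 × 5.76%
7.98% = R_f × -0.486 + 8.55936%
R_f = (7.98% − 8.55936%) / -0.486 = 1.19%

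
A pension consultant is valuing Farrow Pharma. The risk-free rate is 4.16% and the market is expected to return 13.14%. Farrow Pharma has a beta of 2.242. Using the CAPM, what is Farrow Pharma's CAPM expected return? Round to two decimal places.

24.29%

Market risk premium = E(R_m) − R_f = 13.14% − 4.16% = 8.98%
E(R) = R_f + β × MRP = 4.16% + 2.242 × 8.98% = 24.29%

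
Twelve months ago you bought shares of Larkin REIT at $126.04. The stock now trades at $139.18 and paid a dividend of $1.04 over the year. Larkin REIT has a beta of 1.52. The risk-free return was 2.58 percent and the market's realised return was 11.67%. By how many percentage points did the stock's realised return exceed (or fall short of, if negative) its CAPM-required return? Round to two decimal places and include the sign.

Realised HPR = (P1 + D1 − P0) / P0 = (139.18 + 1.04 − 126.04) / 126.04 = 14.18 / 126.04 = 11.2504%
MRP = 11.67% − 2.58% = 9.09%
CAPM required = R_f + β·MRP = 2.58% + 1.52 × 9.09% = 16.3968%
α = realised − required = 11.2504% − 16.3968% = -5.15%

-5.15%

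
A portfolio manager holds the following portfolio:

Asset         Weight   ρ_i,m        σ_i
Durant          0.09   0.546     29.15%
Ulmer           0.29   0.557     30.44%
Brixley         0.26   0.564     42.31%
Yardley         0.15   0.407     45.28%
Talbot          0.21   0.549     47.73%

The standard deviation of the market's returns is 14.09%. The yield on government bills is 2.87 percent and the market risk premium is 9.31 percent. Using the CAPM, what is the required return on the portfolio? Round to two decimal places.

β_Durant = 0.546 × 29.15% / 14.09% = 1.1296
β_Ulmer = 0.557 × 30.44% / 14.09% = 1.2033
β_Brixley = 0.564 × 42.31% / 14.09% = 1.6936
β_Yardley = 0.407 × 45.28% / 14.09% = 1.3079
β_Talbot = 0.549 × 47.73% / 14.09% = 1.8597
β_P = Σ w_i β_i = 0.09×1.1296 + 0.29×1.2033 + 0.26×1.6936 + 0.15×1.3079 + 0.21×1.8597 = 1.4777
E(R_P) = R_f + β_P × MRP = 2.87% + 1.4777 × 9.31% = 16.63%

16.63%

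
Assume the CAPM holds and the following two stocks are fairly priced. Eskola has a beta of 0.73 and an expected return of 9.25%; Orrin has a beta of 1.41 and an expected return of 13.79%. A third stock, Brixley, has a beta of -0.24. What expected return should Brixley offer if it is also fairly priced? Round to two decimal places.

2.77%

MRP (SML slope) = (13.79% − 9.25%) / (1.41 − 0.73) = 4.54% / 0.68 = 6.6765%
R_f (intercept) = 9.25% − 0.73 × 6.6765% = 4.3762%
E(R_Brixley) = R_f + β × MRP = 4.3762% + -0.24 × 6.6765% = 2.77%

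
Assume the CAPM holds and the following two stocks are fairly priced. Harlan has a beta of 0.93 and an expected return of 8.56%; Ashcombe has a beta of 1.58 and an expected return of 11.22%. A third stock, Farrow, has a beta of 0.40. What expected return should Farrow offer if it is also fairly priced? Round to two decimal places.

6.39%

MRP (SML slope) = (11.22% − 8.56%) / (1.58 − 0.93) = 2.66% / 0.65 = 4.0923%
R_f (intercept) = 8.56% − 0.93 × 4.0923% = 4.7542%
E(R_Farrow) = R_f + β × MRP = 4.7542% + 0.40 × 4.0923% = 6.39%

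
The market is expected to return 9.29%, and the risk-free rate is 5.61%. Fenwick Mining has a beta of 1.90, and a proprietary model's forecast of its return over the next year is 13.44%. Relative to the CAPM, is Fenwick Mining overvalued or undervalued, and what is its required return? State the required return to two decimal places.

Undervalued; required return 12.60%

MRP = 9.29% − 5.61% = 3.68%
Required return = R_f + β·MRP = 5.61% + 1.90 × 3.68% = 12.60%
Forecast 13.44% > required 12.60% → the stock plots above the SML → undervalued.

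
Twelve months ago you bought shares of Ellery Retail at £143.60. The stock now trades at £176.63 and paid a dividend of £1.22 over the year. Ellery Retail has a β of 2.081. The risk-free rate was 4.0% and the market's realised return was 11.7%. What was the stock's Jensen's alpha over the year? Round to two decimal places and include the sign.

Realised HPR = (P1 + D1 − P0) / P0 = (176.63 + 1.22 − 143.60) / 143.60 = 34.25 / 143.60 = 23.8510%
MRP = 11.7% − 4.0% = 7.70%
CAPM required = R_f + β·MRP = 4.0% + 2.081 × 7.7% = 20.0237%
α = realised − required = 23.8510% − 20.0237% = +3.83%

+3.83%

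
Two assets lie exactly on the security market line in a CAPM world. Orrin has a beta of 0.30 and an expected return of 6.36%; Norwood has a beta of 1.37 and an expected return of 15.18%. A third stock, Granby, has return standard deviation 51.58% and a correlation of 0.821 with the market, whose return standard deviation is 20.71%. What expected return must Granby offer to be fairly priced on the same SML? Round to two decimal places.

MRP = (15.18% − 6.36%) / (1.37 − 0.30) = 8.2430%
R_f = 6.36% − 0.30 × 8.2430% = 3.8871%
β_Granby = ρ·σ_i/σ_m = 0.821 × 51.58 / 20.71 = 2.0448
E(R_Granby) = R_f + β × MRP = 3.8871% + 2.0448 × 8.2430% = 20.74%

20.74%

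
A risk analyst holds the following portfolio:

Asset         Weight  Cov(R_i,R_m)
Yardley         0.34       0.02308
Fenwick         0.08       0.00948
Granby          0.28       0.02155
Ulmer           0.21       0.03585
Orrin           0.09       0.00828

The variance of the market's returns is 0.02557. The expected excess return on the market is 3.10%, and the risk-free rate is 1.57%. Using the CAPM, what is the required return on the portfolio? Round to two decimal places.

4.35%

β_Yardley = 0.02308 / 0.02557 = 0.9026
β_Fenwick = 0.00948 / 0.02557 = 0.3707
β_Granby = 0.02155 / 0.02557 = 0.8428
β_Ulmer = 0.03585 / 0.02557 = 1.4020
β_Orrin = 0.00828 / 0.02557 = 0.3238
β_P = Σ w_i β_i = 0.34×0.9026 + 0.08×0.3707 + 0.28×0.8428 + 0.21×1.4020 + 0.09×0.3238 = 0.8961
E(R_P) = R_f + β_P × MRP = 1.57% + 0.8961 × 3.10% = 4.35%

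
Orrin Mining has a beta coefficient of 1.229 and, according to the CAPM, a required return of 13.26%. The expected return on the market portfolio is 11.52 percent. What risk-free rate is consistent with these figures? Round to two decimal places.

3.92%

E(R) = R_f + β(E(R_m) − R_f) = R_f(1 − β) + β·E(R_m)
13.26% = R_f × (1 − 1.229) + 1.229 × 11.52%
13.26% = R_f × -0.229 + 14.15808%
R_f = (13.26% − 14.15808%) / -0.229 = 3.92%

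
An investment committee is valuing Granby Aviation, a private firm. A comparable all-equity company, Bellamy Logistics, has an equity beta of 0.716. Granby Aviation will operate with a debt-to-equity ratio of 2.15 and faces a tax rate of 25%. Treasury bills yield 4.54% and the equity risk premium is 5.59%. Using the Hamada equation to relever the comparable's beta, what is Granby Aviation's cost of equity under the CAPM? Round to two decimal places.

15.00%

β_L = β_U × [1 + (1 − t)(D/E)] = 0.716 × [1 + (1 − 0.25) × 2.15]
    = 0.716 × [1 + 0.75 × 2.15] = 0.716 × 2.6125 = 1.8706
E(R) = R_f + β_L × MRP = 4.54% + 1.8706 × 5.59% = 15.00%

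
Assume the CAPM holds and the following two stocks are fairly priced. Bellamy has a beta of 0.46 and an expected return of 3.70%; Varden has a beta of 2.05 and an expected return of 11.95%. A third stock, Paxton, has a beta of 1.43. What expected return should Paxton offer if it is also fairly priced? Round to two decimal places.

MRP (SML slope) = (11.95% − 3.70%) / (2.05 − 0.46) = 8.25% / 1.59 = 5.1887%
R_f (intercept) = 3.70% − 0.46 × 5.1887% = 1.3132%
E(R_Paxton) = R_f + β × MRP = 1.3132% + 1.43 × 5.1887% = 8.73%

8.73%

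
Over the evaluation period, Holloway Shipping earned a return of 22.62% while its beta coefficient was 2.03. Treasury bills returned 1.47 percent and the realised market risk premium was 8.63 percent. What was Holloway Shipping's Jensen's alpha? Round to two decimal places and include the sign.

+3.63%

CAPM benchmark = R_f + β(R_m − R_f) = 1.47% + 2.03 × 8.63% = 18.9889%
α = actual − benchmark = 22.62% − 18.9889% = +3.63%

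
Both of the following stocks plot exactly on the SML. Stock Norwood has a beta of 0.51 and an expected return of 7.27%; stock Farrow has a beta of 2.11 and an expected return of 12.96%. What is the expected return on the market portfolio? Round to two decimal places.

9.01%

Both satisfy E(R) = R_f + β·MRP, so the slope of the SML is
MRP = (12.96% − 7.27%) / (2.11 − 0.51) = 5.69% / 1.60 = 3.5563%
R_f = E(R_Norwood) − β_Norwood·MRP = 7.27% − 0.51 × 3.5563% = 5.4563%
E(R_m) = R_f + MRP = 5.4563% + 3.5563% = 9.01%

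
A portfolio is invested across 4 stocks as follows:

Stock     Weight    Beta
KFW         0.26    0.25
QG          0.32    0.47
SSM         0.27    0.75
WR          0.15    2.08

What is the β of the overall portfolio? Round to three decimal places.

0.730

β_P = Σ w_i β_i = 0.26×0.25 + 0.32×0.47 + 0.27×0.75 + 0.15×2.08 = 0.7299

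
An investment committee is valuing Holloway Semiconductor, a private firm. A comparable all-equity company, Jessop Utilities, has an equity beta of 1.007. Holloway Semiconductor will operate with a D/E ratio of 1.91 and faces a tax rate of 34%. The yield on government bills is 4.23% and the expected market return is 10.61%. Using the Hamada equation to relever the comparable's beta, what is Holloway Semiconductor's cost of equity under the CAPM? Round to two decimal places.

18.75%

β_L = β_U × [1 + (1 − t)(D/E)] = 1.007 × [1 + (1 − 0.34) × 1.91]
    = 1.007 × [1 + 0.66 × 1.91] = 1.007 × 2.2606 = 2.2764
MRP = 10.61% − 4.23% = 6.38%
E(R) = R_f + β_L × MRP = 4.23% + 2.2764 × 6.38% = 18.75%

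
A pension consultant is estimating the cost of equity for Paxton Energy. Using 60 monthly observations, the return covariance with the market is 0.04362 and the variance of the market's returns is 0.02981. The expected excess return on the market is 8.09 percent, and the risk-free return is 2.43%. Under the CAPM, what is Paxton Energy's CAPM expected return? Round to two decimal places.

14.27%

β = Cov(R_i, R_m) / Var(R_m) = 0.04362 / 0.02981 = 1.4633
E(R) = R_f + β × MRP = 2.43% + 1.4633 × 8.09% = 14.27%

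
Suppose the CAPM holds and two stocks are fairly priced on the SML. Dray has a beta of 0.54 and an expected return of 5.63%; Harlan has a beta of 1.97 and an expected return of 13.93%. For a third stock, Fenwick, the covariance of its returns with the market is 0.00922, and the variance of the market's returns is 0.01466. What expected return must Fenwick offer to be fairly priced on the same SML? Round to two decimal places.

MRP = (13.93% − 5.63%) / (1.97 − 0.54) = 5.8042%
R_f = 5.63% − 0.54 × 5.8042% = 2.4957%
β_Fenwick = Cov / Var(R_m) = 0.00922 / 0.01466 = 0.6289
E(R_Fenwick) = R_f + β × MRP = 2.4957% + 0.6289 × 5.8042% = 6.15%

6.15%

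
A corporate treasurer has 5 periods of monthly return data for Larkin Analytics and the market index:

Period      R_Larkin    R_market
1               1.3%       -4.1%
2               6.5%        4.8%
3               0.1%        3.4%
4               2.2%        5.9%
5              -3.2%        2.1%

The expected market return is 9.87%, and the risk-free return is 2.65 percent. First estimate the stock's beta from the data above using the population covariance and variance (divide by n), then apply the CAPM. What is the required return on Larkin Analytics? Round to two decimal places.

Mean R_i = (1.3 + 6.5 + 0.1 + 2.2 − 3.2) / 5 = 1.3800%
Mean R_m = (-4.1 + 4.8 + 3.4 + 5.9 + 2.1) / 5 = 2.4200%
Σ(R_i − R̄_i)(R_m − R̄_m) = 15.7720  ⇒  Cov = 15.7720 / 5 = 3.1544
Σ(R_m − R̄_m)² = 61.3480  ⇒  Var(R_m) = 61.3480 / 5 = 12.2696
β = Cov / Var(R_m) = 3.1544 / 12.2696 = 0.2571
MRP = 9.87% − 2.65% = 7.22%
E(R) = R_f + β × MRP = 2.65% + 0.2571 × 7.22% = 4.51%

4.51%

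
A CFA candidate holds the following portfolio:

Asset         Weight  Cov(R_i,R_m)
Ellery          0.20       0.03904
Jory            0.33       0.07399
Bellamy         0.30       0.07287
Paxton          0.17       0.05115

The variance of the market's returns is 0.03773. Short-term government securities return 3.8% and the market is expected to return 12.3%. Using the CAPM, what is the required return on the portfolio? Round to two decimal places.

β_Ellery = 0.03904 / 0.03773 = 1.0347
β_Jory = 0.07399 / 0.03773 = 1.9610
β_Bellamy = 0.07287 / 0.03773 = 1.9314
β_Paxton = 0.05115 / 0.03773 = 1.3557
β_P = Σ w_i β_i = 0.20×1.0347 + 0.33×1.9610 + 0.30×1.9314 + 0.17×1.3557 = 1.6640
MRP = 12.3% − 3.8% = 8.50%
E(R_P) = R_f + β_P × MRP = 3.8% + 1.6640 × 8.5% = 17.94%

17.94%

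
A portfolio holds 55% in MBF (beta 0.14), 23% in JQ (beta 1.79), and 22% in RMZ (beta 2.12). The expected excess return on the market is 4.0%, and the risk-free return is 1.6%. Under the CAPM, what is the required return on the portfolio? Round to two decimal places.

β_P = Σ w_i β_i = 0.55×0.14 + 0.23×1.79 + 0.22×2.12 = 0.9551
E(R_P) = R_f + β_P × MRP = 1.6% + 0.9551 × 4.0% = 5.42%

5.42%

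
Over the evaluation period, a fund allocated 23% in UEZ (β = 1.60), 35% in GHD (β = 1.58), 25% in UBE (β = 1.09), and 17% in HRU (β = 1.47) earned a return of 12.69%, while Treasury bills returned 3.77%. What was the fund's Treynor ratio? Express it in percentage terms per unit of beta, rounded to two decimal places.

6.18%

β_P = 0.23×1.60 + 0.35×1.58 + 0.25×1.09 + 0.17×1.47 = 1.4434
Treynor = (R_P − R_f) / β_P = (12.69% − 3.77%) / 1.4434 = 8.92% / 1.4434 = 6.18%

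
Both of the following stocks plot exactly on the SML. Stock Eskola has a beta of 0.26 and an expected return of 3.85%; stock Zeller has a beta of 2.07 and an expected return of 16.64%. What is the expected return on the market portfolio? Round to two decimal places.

9.08%

Both satisfy E(R) = R_f + β·MRP, so the slope of the SML is
MRP = (16.64% − 3.85%) / (2.07 − 0.26) = 12.79% / 1.81 = 7.0663%
R_f = E(R_Eskola) − β_Eskola·MRP = 3.85% − 0.26 × 7.0663% = 2.0128%
E(R_m) = R_f + MRP = 2.0128% + 7.0663% = 9.08%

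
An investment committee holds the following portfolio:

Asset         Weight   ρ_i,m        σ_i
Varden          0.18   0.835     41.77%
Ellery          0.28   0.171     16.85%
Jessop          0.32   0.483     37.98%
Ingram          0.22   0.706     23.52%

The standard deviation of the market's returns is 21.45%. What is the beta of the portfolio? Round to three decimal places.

0.774

β_Varden = 0.835 × 41.77% / 21.45% = 1.6260
β_Ellery = 0.171 × 16.85% / 21.45% = 0.1343
β_Jessop = 0.483 × 37.98% / 21.45% = 0.8552
β_Ingram = 0.706 × 23.52% / 21.45% = 0.7741
β_P = Σ w_i β_i = 0.18×1.6260 + 0.28×0.1343 + 0.32×0.8552 + 0.22×0.7741 = 0.7743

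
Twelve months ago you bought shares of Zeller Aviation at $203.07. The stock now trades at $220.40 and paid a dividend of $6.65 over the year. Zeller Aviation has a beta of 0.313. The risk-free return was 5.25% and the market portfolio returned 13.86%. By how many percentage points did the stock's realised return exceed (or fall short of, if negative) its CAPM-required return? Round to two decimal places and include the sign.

+3.86%

Realised HPR = (P1 + D1 − P0) / P0 = (220.40 + 6.65 − 203.07) / 203.07 = 23.98 / 203.07 = 11.8087%
MRP = 13.86% − 5.25% = 8.61%
CAPM required = R_f + β·MRP = 5.25% + 0.313 × 8.61% = 7.94493%
α = realised − required = 11.8087% − 7.94493% = +3.86%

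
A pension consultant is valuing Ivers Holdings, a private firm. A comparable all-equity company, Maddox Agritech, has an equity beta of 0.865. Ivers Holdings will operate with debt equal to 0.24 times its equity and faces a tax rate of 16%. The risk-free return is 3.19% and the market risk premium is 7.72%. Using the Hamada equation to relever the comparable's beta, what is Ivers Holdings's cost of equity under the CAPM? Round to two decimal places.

11.21%

β_L = β_U × [1 + (1 − t)(D/E)] = 0.865 × [1 + (1 − 0.16) × 0.24]
    = 0.865 × [1 + 0.84 × 0.24] = 0.865 × 1.2016 = 1.0394
E(R) = R_f + β_L × MRP = 3.19% + 1.0394 × 7.72% = 11.21%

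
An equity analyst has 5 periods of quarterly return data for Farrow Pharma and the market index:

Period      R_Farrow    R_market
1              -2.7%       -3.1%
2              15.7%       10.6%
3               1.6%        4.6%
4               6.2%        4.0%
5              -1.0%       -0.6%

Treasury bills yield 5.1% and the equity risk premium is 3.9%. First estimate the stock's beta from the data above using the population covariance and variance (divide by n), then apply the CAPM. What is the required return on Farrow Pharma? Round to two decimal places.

Mean R_i = (-2.7 + 15.7 + 1.6 + 6.2 − 1.0) / 5 = 3.9600%
Mean R_m = (-3.1 + 10.6 + 4.6 + 4.0 − 0.6) / 5 = 3.1000%
Σ(R_i − R̄_i)(R_m − R̄_m) = 146.1700  ⇒  Cov = 146.1700 / 5 = 29.2340
Σ(R_m − R̄_m)² = 111.4400  ⇒  Var(R_m) = 111.4400 / 5 = 22.2880
β = Cov / Var(R_m) = 29.2340 / 22.2880 = 1.3116
E(R) = R_f + β × MRP = 5.1% + 1.3116 × 3.9% = 10.22%

10.22%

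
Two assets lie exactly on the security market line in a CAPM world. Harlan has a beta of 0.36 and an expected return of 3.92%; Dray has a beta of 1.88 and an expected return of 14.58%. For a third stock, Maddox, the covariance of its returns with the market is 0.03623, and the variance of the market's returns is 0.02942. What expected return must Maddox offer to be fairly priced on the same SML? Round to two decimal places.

10.03%

MRP = (14.58% − 3.92%) / (1.88 − 0.36) = 7.0132%
R_f = 3.92% − 0.36 × 7.0132% = 1.3952%
β_Maddox = Cov / Var(R_m) = 0.03623 / 0.02942 = 1.2315
E(R_Maddox) = R_f + β × MRP = 1.3952% + 1.2315 × 7.0132% = 10.03%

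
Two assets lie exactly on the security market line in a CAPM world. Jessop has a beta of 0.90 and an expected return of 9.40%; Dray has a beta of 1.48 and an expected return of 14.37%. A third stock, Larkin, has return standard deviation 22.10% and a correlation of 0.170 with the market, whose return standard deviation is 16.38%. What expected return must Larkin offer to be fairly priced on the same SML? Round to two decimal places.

MRP = (14.37% − 9.40%) / (1.48 − 0.90) = 8.5690%
R_f = 9.40% − 0.90 × 8.5690% = 1.6879%
β_Larkin = ρ·σ_i/σ_m = 0.170 × 22.10 / 16.38 = 0.2294
E(R_Larkin) = R_f + β × MRP = 1.6879% + 0.2294 × 8.5690% = 3.65%

3.65%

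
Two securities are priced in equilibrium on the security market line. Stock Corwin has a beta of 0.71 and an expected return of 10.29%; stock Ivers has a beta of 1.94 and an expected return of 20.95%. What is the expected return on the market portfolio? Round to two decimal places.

Both satisfy E(R) = R_f + β·MRP, so the slope of the SML is
MRP = (20.95% − 10.29%) / (1.94 − 0.71) = 10.66% / 1.23 = 8.6667%
R_f = E(R_Corwin) − β_Corwin·MRP = 10.29% − 0.71 × 8.6667% = 4.1366%
E(R_m) = R_f + MRP = 4.1366% + 8.6667% = 12.80%

12.80%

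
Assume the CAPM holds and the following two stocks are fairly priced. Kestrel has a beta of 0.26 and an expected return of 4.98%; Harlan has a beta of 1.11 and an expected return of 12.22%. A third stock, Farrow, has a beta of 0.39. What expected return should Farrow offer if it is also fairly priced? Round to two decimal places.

MRP (SML slope) = (12.22% − 4.98%) / (1.11 − 0.26) = 7.24% / 0.85 = 8.5176%
R_f (intercept) = 4.98% − 0.26 × 8.5176% = 2.7654%
E(R_Farrow) = R_f + β × MRP = 2.7654% + 0.39 × 8.5176% = 6.09%

6.09%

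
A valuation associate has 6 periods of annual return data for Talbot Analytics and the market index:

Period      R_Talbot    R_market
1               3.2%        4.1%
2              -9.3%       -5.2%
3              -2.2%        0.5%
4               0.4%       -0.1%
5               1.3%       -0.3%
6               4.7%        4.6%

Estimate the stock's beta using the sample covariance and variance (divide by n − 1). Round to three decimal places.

Mean R_i = (3.2 − 9.3 − 2.2 + 0.4 + 1.3 + 4.7) / 6 = -0.3167%
Mean R_m = (4.1 − 5.2 + 0.5 − 0.1 − 0.3 + 4.6) / 6 = 0.6000%
Σ(R_i − R̄_i)(R_m − R̄_m) = 82.7100  ⇒  Cov = 82.7100 / 5 = 16.5420
Σ(R_m − R̄_m)² = 63.2000  ⇒  Var(R_m) = 63.2000 / 5 = 12.6400
β = Cov / Var(R_m) = 16.5420 / 12.6400 = 1.3087

1.309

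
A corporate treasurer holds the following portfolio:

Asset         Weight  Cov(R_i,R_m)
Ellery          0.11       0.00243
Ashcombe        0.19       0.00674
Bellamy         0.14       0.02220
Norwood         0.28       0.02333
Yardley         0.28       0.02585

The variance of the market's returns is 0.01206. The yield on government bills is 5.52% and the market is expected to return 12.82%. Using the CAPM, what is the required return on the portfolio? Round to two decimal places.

16.67%

β_Ellery = 0.00243 / 0.01206 = 0.2015
β_Ashcombe = 0.00674 / 0.01206 = 0.5589
β_Bellamy = 0.02220 / 0.01206 = 1.8408
β_Norwood = 0.02333 / 0.01206 = 1.9345
β_Yardley = 0.02585 / 0.01206 = 2.1434
β_P = Σ w_i β_i = 0.11×0.2015 + 0.19×0.5589 + 0.14×1.8408 + 0.28×1.9345 + 0.28×2.1434 = 1.5279
MRP = 12.82% − 5.52% = 7.30%
E(R_P) = R_f + β_P × MRP = 5.52% + 1.5279 × 7.30% = 16.67%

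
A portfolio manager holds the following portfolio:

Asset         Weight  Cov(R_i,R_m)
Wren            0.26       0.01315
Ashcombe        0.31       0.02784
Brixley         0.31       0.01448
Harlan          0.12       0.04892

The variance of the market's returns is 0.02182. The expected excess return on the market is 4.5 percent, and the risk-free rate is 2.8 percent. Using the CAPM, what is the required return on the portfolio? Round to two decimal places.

7.42%

β_Wren = 0.01315 / 0.02182 = 0.6027
β_Ashcombe = 0.02784 / 0.02182 = 1.2759
β_Brixley = 0.01448 / 0.02182 = 0.6636
β_Harlan = 0.04892 / 0.02182 = 2.2420
β_P = Σ w_i β_i = 0.26×0.6027 + 0.31×1.2759 + 0.31×0.6636 + 0.12×2.2420 = 1.0270
E(R_P) = R_f + β_P × MRP = 2.8% + 1.0270 × 4.5% = 7.42%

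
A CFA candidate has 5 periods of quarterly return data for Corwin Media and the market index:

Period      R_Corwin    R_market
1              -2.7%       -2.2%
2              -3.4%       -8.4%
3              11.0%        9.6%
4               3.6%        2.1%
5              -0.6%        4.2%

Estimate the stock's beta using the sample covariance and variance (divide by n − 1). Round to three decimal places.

0.743

Mean R_i = (-2.7 − 3.4 + 11.0 + 3.6 − 0.6) / 5 = 1.5800%
Mean R_m = (-2.2 − 8.4 + 9.6 + 2.1 + 4.2) / 5 = 1.0600%
Σ(R_i − R̄_i)(R_m − R̄_m) = 136.7660  ⇒  Cov = 136.7660 / 4 = 34.1915
Σ(R_m − R̄_m)² = 183.9920  ⇒  Var(R_m) = 183.9920 / 4 = 45.9980
β = Cov / Var(R_m) = 34.1915 / 45.9980 = 0.7433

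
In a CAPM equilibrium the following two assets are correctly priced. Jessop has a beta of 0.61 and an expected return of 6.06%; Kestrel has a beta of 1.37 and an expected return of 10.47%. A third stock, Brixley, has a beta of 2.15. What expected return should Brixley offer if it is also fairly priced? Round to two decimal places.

MRP (SML slope) = (10.47% − 6.06%) / (1.37 − 0.61) = 4.41% / 0.76 = 5.8026%
R_f (intercept) = 6.06% − 0.61 × 5.8026% = 2.5204%
E(R_Brixley) = R_f + β × MRP = 2.5204% + 2.15 × 5.8026% = 15.00%

15.00%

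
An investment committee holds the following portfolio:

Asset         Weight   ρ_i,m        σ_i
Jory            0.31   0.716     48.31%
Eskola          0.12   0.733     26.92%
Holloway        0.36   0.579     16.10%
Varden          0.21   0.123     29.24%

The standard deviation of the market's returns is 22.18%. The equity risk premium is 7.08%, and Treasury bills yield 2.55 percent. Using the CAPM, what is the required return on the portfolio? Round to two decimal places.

8.04%

β_Jory = 0.716 × 48.31% / 22.18% = 1.5595
β_Eskola = 0.733 × 26.92% / 22.18% = 0.8896
β_Holloway = 0.579 × 16.10% / 22.18% = 0.4203
β_Varden = 0.123 × 29.24% / 22.18% = 0.1622
β_P = Σ w_i β_i = 0.31×1.5595 + 0.12×0.8896 + 0.36×0.4203 + 0.21×0.1622 = 0.7756
E(R_P) = R_f + β_P × MRP = 2.55% + 0.7756 × 7.08% = 8.04%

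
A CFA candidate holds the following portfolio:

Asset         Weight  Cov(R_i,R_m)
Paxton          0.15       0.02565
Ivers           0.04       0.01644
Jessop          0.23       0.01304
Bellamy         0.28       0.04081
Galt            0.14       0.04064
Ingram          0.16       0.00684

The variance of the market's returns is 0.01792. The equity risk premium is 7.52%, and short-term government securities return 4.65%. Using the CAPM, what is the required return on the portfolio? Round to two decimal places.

β_Paxton = 0.02565 / 0.01792 = 1.4314
β_Ivers = 0.01644 / 0.01792 = 0.9174
β_Jessop = 0.01304 / 0.01792 = 0.7277
β_Bellamy = 0.04081 / 0.01792 = 2.2773
β_Galt = 0.04064 / 0.01792 = 2.2679
β_Ingram = 0.00684 / 0.01792 = 0.3817
β_P = Σ w_i β_i = 0.15×1.4314 + 0.04×0.9174 + 0.23×0.7277 + 0.28×2.2773 + 0.14×2.2679 + 0.16×0.3817 = 1.4350
E(R_P) = R_f + β_P × MRP = 4.65% + 1.4350 × 7.52% = 15.44%

15.44%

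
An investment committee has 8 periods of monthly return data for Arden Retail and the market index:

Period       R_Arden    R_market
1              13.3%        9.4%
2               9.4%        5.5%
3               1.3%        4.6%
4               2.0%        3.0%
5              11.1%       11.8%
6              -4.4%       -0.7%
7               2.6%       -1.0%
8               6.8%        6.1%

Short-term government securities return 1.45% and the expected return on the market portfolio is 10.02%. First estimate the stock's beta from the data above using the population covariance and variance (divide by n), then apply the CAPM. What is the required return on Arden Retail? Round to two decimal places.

Mean R_i = (13.3 + 9.4 + 1.3 + 2.0 + 11.1 − 4.4 + 2.6 + 6.8) / 8 = 5.2625%
Mean R_m = (9.4 + 5.5 + 4.6 + 3.0 + 11.8 − 0.7 − 1.0 + 6.1) / 8 = 4.8375%
Σ(R_i − R̄_i)(R_m − R̄_m) = 157.9813  ⇒  Cov = 157.9813 / 8 = 19.7477
Σ(R_m − R̄_m)² = 139.4988  ⇒  Var(R_m) = 139.4988 / 8 = 17.4374
β = Cov / Var(R_m) = 19.7477 / 17.4374 = 1.1325
MRP = 10.02% − 1.45% = 8.57%
E(R) = R_f + β × MRP = 1.45% + 1.1325 × 8.57% = 11.16%

11.16%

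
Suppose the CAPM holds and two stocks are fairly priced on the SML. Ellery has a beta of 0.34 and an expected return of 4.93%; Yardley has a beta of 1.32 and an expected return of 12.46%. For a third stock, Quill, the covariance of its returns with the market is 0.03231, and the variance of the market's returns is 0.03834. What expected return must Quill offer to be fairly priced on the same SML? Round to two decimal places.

MRP = (12.46% − 4.93%) / (1.32 − 0.34) = 7.6837%
R_f = 4.93% − 0.34 × 7.6837% = 2.3175%
β_Quill = Cov / Var(R_m) = 0.03231 / 0.03834 = 0.8427
E(R_Quill) = R_f + β × MRP = 2.3175% + 0.8427 × 7.6837% = 8.79%

8.79%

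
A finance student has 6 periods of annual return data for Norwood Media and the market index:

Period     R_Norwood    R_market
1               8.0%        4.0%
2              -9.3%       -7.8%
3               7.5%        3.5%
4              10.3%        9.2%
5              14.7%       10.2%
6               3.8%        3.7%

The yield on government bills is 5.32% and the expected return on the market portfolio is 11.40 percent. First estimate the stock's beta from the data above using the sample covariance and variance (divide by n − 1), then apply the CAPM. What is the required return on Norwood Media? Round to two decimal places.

12.94%

Mean R_i = (8.0 − 9.3 + 7.5 + 10.3 + 14.7 + 3.8) / 6 = 5.8333%
Mean R_m = (4.0 − 7.8 + 3.5 + 9.2 + 10.2 + 3.7) / 6 = 3.8000%
Σ(R_i − R̄_i)(R_m − R̄_m) = 256.5500  ⇒  Cov = 256.5500 / 5 = 51.3100
Σ(R_m − R̄_m)² = 204.8200  ⇒  Var(R_m) = 204.8200 / 5 = 40.9640
β = Cov / Var(R_m) = 51.3100 / 40.9640 = 1.2526
MRP = 11.40% − 5.32% = 6.08%
E(R) = R_f + β × MRP = 5.32% + 1.2526 × 6.08% = 12.94%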